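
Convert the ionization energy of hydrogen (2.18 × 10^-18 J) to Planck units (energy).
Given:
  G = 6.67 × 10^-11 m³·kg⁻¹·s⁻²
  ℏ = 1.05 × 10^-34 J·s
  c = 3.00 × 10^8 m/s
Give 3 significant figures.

Planck energy: E_P = √(ℏc⁵/G) = 1.96 × 10^9 J.
2.18 × 10^-18 / 1.96 × 10^9 = 1.11 × 10^-27

1.11 × 10^-27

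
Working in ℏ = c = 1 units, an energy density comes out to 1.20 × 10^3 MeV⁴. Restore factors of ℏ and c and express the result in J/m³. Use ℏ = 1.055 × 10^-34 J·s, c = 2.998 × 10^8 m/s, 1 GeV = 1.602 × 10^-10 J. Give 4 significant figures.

[E]/[L]³ = [E]⁴/(ℏc)³; restore (ℏc)⁻³.
1 GeV⁴ → 1/(ℏc)³ × (1 GeV in J)⁴ = 2.082 × 10^37 J/m³.
Convert the energy scale: 1.20 × 10^3 MeV⁴ = 1.20 × 10^-9 GeV⁴.
Result: 1.20 × 10^-9 × 2.082 × 10^37 = 2.498 × 10^28 J/m³.

2.498 × 10^28 J/m³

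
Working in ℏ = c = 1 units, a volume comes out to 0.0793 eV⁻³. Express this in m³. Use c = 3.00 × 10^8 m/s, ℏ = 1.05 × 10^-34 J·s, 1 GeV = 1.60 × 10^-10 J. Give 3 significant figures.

Volume is [L]³ = [E]⁻³·(ℏc)³.
1 GeV⁻³ → (ℏc)³ × (1 GeV in J)⁻³ = 7.63 × 10^-48 m³.
Convert the energy scale: 0.0793 eV⁻³ = 7.93 × 10^25 GeV⁻³.
Result: 7.93 × 10^25 × 7.63 × 10^-48 = 6.05 × 10^-22 m³.

6.05 × 10^-22 m³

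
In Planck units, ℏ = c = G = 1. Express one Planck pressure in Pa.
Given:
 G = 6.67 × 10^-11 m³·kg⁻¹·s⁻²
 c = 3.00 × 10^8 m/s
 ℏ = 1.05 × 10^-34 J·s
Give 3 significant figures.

4.68 × 10^113 Pa

From ℏ = c = G = 1 the pressure scale is p_P = c⁷/(ℏG²).
  = 2.19 × 10^59 / 4.67 × 10^-55
  = 4.68 × 10^113 Pa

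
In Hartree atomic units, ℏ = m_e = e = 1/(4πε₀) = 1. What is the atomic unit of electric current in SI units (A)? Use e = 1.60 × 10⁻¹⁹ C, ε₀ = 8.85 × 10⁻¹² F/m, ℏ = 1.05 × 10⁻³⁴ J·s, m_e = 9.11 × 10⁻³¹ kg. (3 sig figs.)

Dimensional analysis gives I_au = e E_h/ℏ = m_e e⁵/((4πε₀)²ℏ³).
E_h = 4.38 × 10⁻¹⁸ J
e·E_h/ℏ = 6.67 × 10⁻³ A

6.67 × 10⁻³ A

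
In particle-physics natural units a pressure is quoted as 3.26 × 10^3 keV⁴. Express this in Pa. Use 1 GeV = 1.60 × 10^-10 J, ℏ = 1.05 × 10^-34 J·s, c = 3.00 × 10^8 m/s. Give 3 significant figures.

6.84 × 10^16 Pa

Pressure is [E]/[L]³ = [E]⁴/(ℏc)³.
1 GeV⁴ → 1/(ℏc)³ × (1 GeV in J)⁴ = 2.10 × 10^37 Pa.
Convert the energy scale: 3.26 × 10^3 keV⁴ = 3.26 × 10^-21 GeV⁴.
Result: 3.26 × 10^-21 × 2.10 × 10^37 = 6.84 × 10^16 Pa.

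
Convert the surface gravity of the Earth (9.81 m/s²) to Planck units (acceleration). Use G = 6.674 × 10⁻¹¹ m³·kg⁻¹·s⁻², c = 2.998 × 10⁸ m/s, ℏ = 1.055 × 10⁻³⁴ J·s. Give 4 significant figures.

1.764 × 10⁻⁵¹

Planck acceleration: a_P = √(c⁷/(ℏG)) = 5.560 × 10⁵¹ m/s².
9.81 / 5.560 × 10⁵¹ = 1.764 × 10⁻⁵¹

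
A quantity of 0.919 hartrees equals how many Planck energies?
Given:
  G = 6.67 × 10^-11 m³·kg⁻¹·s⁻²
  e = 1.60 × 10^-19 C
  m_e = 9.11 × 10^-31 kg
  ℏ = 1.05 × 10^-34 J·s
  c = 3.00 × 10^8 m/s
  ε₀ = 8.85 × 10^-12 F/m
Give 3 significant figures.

hartree: E_h = m_e e⁴/(4πε₀ℏ)² = 4.38 × 10^-18 J
Planck energy: E_P = √(ℏc⁵/G) = 1.96 × 10^9 J
0.919 × 4.38 × 10^-18 / 1.96 × 10^9 = 2.06 × 10^-27

2.06 × 10^-27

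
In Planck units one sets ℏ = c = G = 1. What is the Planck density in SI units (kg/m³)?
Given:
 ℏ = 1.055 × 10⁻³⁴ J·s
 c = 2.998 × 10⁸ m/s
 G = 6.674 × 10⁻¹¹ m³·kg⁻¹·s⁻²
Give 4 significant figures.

5.154 × 10⁹⁶ kg/m³

ρ_P = c⁵/(ℏG²)
  = 2.422 × 10⁴² / 4.699 × 10⁻⁵⁵
  = 5.154 × 10⁹⁶ kg/m³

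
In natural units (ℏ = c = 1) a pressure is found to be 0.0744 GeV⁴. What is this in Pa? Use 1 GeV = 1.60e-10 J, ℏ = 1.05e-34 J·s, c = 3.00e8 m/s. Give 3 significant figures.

Pressure is [E]/[L]³ = [E]⁴/(ℏc)³.
1 GeV⁴ → 1/(ℏc)³ × (1 GeV in J)⁴ = 2.10e37 Pa.
Result: 0.0744 × 2.10e37 = 1.56e36 Pa.

1.56e36 Pa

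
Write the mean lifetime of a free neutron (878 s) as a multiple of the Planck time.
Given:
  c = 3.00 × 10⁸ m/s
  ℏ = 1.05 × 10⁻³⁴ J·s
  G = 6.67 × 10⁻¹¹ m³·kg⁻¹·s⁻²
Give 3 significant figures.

1.64 × 10⁴⁶

Planck time: t_P = √(ℏG/c⁵) = 5.37 × 10⁻⁴⁴ s.
878 / 5.37 × 10⁻⁴⁴ = 1.64 × 10⁴⁶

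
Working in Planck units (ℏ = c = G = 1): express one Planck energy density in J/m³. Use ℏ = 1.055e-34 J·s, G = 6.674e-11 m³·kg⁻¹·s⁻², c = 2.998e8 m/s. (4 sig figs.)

4.632e113 J/m³

From ℏ = c = G = 1 the energy density scale is u_P = c⁷/(ℏG²).
  = 2.177e59 / 4.699e-55
  = 4.632e113 J/m³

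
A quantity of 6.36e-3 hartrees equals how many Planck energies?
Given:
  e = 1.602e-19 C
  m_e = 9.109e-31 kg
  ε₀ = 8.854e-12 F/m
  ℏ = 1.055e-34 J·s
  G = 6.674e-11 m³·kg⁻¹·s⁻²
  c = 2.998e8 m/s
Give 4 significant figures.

1.415e-29

hartree: E_h = m_e e⁴/(4πε₀ℏ)² = 4.354e-18 J
Planck energy: E_P = √(ℏc⁵/G) = 1.957e9 J
6.36e-3 × 4.354e-18 / 1.957e9 = 1.415e-29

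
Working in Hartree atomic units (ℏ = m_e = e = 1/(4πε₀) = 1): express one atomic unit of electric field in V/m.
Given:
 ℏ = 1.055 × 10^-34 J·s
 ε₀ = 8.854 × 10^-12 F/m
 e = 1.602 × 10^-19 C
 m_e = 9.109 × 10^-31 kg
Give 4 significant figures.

5.131 × 10^11 V/m

Dimensional analysis gives E_au = E_h/(e a₀) = m_e²e⁵/((4πε₀)³ℏ⁴).
E_h = 4.354 × 10^-18 J
a₀ = 5.297 × 10^-11 m
E_h/(e·a₀) = 5.131 × 10^11 V/m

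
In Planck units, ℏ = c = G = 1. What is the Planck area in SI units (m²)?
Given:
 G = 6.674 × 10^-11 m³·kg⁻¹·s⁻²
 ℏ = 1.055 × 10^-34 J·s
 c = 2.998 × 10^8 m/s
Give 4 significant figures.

Dimensional analysis gives A_P = ℏG/c³.
  = 7.041 × 10^-45 / 2.695 × 10^25
  = 2.613 × 10^-70 m²

2.613 × 10^-70 m²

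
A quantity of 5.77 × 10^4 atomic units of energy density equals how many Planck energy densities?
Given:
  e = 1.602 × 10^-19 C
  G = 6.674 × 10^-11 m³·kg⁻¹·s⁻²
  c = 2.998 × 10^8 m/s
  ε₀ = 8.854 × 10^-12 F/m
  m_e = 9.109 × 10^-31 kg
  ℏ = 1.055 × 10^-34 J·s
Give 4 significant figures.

atomic unit of energy density: u_au = E_h/a₀³ = m_e⁴e¹⁰/((4πε₀)⁵ℏ⁸) = 2.929 × 10^13 J/m³
Planck energy density: u_P = c⁷/(ℏG²) = 4.632 × 10^113 J/m³
5.77 × 10^4 × 2.929 × 10^13 / 4.632 × 10^113 = 3.649 × 10^-96

3.649 × 10^-96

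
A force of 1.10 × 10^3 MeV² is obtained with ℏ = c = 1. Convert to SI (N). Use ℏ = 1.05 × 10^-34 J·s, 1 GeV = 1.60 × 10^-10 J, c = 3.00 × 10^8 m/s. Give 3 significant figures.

894 N

Force is [E]/[L] = [E]²/(ℏc); restore (ℏc)⁻¹.
1 GeV² → 1/(ℏc) × (1 GeV in J)² = 8.13 × 10^5 N.
Convert the energy scale: 1.10 × 10^3 MeV² = 1.10 × 10^-3 GeV².
Result: 1.10 × 10^-3 × 8.13 × 10^5 = 894 N.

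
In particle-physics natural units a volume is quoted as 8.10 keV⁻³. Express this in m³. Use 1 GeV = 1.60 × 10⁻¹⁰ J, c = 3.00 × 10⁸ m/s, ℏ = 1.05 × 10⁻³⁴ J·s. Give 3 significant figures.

6.18 × 10⁻²⁹ m³

Volume is [L]³ = [E]⁻³·(ℏc)³.
1 GeV⁻³ → (ℏc)³ × (1 GeV in J)⁻³ = 7.63 × 10⁻⁴⁸ m³.
Convert the energy scale: 8.10 keV⁻³ = 8.10 × 10¹⁸ GeV⁻³.
Result: 8.10 × 10¹⁸ × 7.63 × 10⁻⁴⁸ = 6.18 × 10⁻²⁹ m³.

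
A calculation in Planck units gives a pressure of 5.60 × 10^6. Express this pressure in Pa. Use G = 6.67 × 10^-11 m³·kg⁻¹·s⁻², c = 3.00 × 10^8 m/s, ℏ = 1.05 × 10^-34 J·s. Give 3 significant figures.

2.62 × 10^120 Pa

One Planck pressure: p_P = c⁷/(ℏG²) = 4.68 × 10^113 Pa.
5.60 × 10^6 × 4.68 × 10^113 Pa = 2.62 × 10^120 Pa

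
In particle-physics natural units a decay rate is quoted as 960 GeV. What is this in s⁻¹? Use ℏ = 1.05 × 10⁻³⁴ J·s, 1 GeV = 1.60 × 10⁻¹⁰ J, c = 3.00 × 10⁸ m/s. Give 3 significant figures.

A rate is [E]/ℏ; divide by ℏ.
1 GeV → 1/ℏ × (1 GeV in J) = 1.52 × 10²⁴ s⁻¹.
Result: 960 × 1.52 × 10²⁴ = 1.46 × 10²⁷ s⁻¹.

1.46 × 10²⁷ s⁻¹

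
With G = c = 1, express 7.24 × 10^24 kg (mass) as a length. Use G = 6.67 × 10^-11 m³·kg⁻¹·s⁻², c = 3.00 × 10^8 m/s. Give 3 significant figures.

In G = c = 1 units mass has dimensions of length; the conversion factor is G/c².
7.24 × 10^24 kg × (G/c²) = 5.37 × 10^-3 m

5.37 × 10^-3 m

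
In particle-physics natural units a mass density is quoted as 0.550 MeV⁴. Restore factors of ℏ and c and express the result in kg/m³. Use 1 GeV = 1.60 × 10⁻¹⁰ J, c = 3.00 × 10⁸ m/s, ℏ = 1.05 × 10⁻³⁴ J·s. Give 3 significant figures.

Mass density is [E]/(c²[L]³) = [E]⁴/(ℏ³c⁵).
1 GeV⁴ → 1/(ℏ³c⁵) × (1 GeV in J)⁴ = 2.33 × 10²⁰ kg/m³.
Convert the energy scale: 0.550 MeV⁴ = 5.50 × 10⁻¹³ GeV⁴.
Result: 5.50 × 10⁻¹³ × 2.33 × 10²⁰ = 1.28 × 10⁸ kg/m³.

1.28 × 10⁸ kg/m³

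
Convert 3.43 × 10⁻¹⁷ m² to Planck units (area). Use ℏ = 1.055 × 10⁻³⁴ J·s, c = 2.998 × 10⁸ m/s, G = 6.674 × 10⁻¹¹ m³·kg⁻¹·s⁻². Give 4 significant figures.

Planck area: A_P = ℏG/c³ = 2.613 × 10⁻⁷⁰ m².
3.43 × 10⁻¹⁷ / 2.613 × 10⁻⁷⁰ = 1.313 × 10⁵³

1.313 × 10⁵³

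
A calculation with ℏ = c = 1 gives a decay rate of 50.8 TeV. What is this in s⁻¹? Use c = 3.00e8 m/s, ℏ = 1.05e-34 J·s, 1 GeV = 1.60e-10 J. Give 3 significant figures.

7.74e28 s⁻¹

A rate is [E]/ℏ; divide by ℏ.
1 GeV → 1/ℏ × (1 GeV in J) = 1.52e24 s⁻¹.
Convert the energy scale: 50.8 TeV = 5.08e4 GeV.
Result: 5.08e4 × 1.52e24 = 7.74e28 s⁻¹.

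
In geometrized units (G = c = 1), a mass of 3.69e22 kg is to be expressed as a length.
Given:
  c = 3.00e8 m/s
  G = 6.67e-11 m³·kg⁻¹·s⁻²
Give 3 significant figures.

In G = c = 1 units mass has dimensions of length; the conversion factor is G/c².
3.69e22 kg × (G/c²) = 2.73e-5 m

2.73e-5 m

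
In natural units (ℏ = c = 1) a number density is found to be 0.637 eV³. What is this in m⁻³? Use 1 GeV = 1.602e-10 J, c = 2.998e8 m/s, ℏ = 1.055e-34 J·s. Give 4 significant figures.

Number density is [L]⁻³ = [E]³/(ℏc)³.
1 GeV³ → 1/(ℏc)³ × (1 GeV in J)³ = 1.299e47 m⁻³.
Convert the energy scale: 0.637 eV³ = 6.37e-28 GeV³.
Result: 6.37e-28 × 1.299e47 = 8.277e19 m⁻³.

8.277e19 m⁻³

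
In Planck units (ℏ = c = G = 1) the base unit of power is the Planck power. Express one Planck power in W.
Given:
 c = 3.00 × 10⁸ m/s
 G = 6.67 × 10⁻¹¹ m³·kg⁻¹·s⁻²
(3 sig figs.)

3.64 × 10⁵² W

P_P = c⁵/G
  = 2.43 × 10⁴² / 6.67 × 10⁻¹¹
  = 3.64 × 10⁵² W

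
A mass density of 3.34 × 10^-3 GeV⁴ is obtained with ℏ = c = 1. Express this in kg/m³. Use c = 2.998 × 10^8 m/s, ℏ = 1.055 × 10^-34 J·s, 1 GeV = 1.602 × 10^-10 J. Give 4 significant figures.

Mass density is [E]/(c²[L]³) = [E]⁴/(ℏ³c⁵).
1 GeV⁴ → 1/(ℏ³c⁵) × (1 GeV in J)⁴ = 2.316 × 10^20 kg/m³.
Result: 3.34 × 10^-3 × 2.316 × 10^20 = 7.735 × 10^17 kg/m³.

7.735 × 10^17 kg/m³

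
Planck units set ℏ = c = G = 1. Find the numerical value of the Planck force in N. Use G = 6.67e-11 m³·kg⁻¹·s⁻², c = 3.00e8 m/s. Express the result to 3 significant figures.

1.21e44 N

From ℏ = c = G = 1 the force scale is F_P = c⁴/G.
  = 8.10e33 / 6.67e-11
  = 1.21e44 N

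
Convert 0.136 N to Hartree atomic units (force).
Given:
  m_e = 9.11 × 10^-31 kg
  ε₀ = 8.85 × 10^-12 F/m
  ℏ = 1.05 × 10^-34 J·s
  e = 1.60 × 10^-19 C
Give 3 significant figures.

1.63 × 10^6

atomic unit of force: F_au = E_h/a₀ = m_e²e⁶/((4πε₀)³ℏ⁴) = 8.33 × 10^-8 N.
0.136 / 8.33 × 10^-8 = 1.63 × 10^6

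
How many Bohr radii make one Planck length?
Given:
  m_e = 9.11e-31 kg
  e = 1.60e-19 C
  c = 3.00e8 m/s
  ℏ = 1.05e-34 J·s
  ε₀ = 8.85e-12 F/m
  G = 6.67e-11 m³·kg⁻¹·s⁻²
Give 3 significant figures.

3.06e-25

Planck length: ℓ_P = √(ℏG/c³) = 1.61e-35 m
Bohr radius: a₀ = 4πε₀ℏ²/(m_e e²) = 5.26e-11 m
ratio = 1.61e-35 / 5.26e-11 = 3.06e-25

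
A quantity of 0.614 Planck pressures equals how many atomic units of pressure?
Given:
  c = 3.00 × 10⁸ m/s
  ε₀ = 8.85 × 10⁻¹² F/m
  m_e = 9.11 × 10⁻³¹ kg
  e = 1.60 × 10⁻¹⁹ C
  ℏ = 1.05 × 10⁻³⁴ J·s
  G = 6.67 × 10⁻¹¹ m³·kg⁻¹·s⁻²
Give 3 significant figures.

Planck pressure: p_P = c⁷/(ℏG²) = 4.68 × 10¹¹³ Pa
atomic unit of pressure: P_au = E_h/a₀³ = m_e⁴e¹⁰/((4πε₀)⁵ℏ⁸) = 3.01 × 10¹³ Pa
0.614 × 4.68 × 10¹¹³ / 3.01 × 10¹³ = 9.54 × 10⁹⁹

9.54 × 10⁹⁹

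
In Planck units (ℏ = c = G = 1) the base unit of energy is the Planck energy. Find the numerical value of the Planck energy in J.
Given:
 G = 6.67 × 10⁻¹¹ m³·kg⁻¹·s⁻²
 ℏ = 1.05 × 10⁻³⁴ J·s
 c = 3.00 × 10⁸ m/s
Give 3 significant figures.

1.96 × 10⁹ J

E_P = √(ℏc⁵/G)
  = √(3.83 × 10¹⁸)
  = 1.96 × 10⁹ J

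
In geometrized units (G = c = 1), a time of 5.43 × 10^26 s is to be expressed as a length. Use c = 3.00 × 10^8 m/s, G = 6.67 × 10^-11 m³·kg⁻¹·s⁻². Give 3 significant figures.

1.63 × 10^35 m

Time → length via c.
5.43 × 10^26 s × (c) = 1.63 × 10^35 m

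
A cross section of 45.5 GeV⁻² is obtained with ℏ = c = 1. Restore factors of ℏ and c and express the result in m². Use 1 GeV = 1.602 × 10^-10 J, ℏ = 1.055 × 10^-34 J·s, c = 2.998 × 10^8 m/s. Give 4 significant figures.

1.774 × 10^-30 m²

Area is [L]² = [E]⁻²·(ℏc)²; restore (ℏc)².
1 GeV⁻² → (ℏc)² × (1 GeV in J)⁻² = 3.898 × 10^-32 m².
Result: 45.5 × 3.898 × 10^-32 = 1.774 × 10^-30 m².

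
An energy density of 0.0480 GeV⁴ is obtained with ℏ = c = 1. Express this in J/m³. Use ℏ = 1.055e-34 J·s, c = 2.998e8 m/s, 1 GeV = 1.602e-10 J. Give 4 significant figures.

9.992e35 J/m³

[E]/[L]³ = [E]⁴/(ℏc)³; restore (ℏc)⁻³.
1 GeV⁴ → 1/(ℏc)³ × (1 GeV in J)⁴ = 2.082e37 J/m³.
Result: 0.0480 × 2.082e37 = 9.992e35 J/m³.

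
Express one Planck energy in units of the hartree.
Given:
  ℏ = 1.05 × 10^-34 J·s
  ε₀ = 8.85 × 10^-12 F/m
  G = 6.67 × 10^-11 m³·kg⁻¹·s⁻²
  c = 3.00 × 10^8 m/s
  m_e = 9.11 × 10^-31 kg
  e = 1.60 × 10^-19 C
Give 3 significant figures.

4.47 × 10^26

Planck energy: E_P = √(ℏc⁵/G) = 1.96 × 10^9 J
hartree: E_h = m_e e⁴/(4πε₀ℏ)² = 4.38 × 10^-18 J
ratio = 1.96 × 10^9 / 4.38 × 10^-18 = 4.47 × 10^26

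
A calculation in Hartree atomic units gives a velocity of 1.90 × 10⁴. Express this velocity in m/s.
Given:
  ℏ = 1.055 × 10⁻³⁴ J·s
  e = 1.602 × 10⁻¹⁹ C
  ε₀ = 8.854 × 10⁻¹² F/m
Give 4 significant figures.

One atomic unit of velocity: v_au = e²/(4πε₀ℏ) = 2.186 × 10⁶ m/s.
1.90 × 10⁴ × 2.186 × 10⁶ m/s = 4.154 × 10¹⁰ m/s

4.154 × 10¹⁰ m/s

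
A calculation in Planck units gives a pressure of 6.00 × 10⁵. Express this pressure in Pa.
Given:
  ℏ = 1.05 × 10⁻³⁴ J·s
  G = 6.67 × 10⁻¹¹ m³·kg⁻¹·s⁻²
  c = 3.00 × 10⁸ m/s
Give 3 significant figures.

2.81 × 10¹¹⁹ Pa

One Planck pressure: p_P = c⁷/(ℏG²) = 4.68 × 10¹¹³ Pa.
6.00 × 10⁵ × 4.68 × 10¹¹³ Pa = 2.81 × 10¹¹⁹ Pa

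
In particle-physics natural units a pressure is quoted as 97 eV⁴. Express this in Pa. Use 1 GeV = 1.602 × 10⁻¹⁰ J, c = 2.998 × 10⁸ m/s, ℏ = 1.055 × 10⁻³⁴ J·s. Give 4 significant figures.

Pressure is [E]/[L]³ = [E]⁴/(ℏc)³.
1 GeV⁴ → 1/(ℏc)³ × (1 GeV in J)⁴ = 2.082 × 10³⁷ Pa.
Convert the energy scale: 97 eV⁴ = 9.70 × 10⁻³⁵ GeV⁴.
Result: 9.70 × 10⁻³⁵ × 2.082 × 10³⁷ = 2.019 × 10³ Pa.

2.019 × 10³ Pa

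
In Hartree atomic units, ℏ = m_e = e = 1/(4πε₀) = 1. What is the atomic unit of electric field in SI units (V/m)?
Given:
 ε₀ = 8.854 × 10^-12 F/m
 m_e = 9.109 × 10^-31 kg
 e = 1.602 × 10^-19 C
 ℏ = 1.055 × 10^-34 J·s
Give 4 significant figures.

From ℏ = m_e = e = 1/(4πε₀) = 1 the electric field scale is E_au = E_h/(e a₀) = m_e²e⁵/((4πε₀)³ℏ⁴).
E_h = 4.354 × 10^-18 J
a₀ = 5.297 × 10^-11 m
E_h/(e·a₀) = 5.131 × 10^11 V/m

5.131 × 10^11 V/m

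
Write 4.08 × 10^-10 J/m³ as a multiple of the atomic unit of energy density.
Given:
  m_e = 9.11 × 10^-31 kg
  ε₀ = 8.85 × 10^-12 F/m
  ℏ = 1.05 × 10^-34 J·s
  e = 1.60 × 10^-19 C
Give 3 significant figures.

atomic unit of energy density: u_au = E_h/a₀³ = m_e⁴e¹⁰/((4πε₀)⁵ℏ⁸) = 3.01 × 10^13 J/m³.
4.08 × 10^-10 / 3.01 × 10^13 = 1.35 × 10^-23

1.35 × 10^-23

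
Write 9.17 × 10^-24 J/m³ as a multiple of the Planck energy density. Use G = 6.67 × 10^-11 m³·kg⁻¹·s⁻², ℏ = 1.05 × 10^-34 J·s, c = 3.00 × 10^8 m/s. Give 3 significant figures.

Planck energy density: u_P = c⁷/(ℏG²) = 4.68 × 10^113 J/m³.
9.17 × 10^-24 / 4.68 × 10^113 = 1.96 × 10^-137

1.96 × 10^-137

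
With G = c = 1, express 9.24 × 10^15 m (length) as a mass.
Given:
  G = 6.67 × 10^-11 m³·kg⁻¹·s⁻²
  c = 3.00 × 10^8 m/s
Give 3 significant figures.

1.25 × 10^43 kg

Length → mass via c²/G.
9.24 × 10^15 m × (c²/G) = 1.25 × 10^43 kg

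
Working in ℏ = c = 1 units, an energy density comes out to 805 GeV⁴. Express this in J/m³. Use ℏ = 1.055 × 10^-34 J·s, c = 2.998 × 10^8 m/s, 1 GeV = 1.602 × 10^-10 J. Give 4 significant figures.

[E]/[L]³ = [E]⁴/(ℏc)³; restore (ℏc)⁻³.
1 GeV⁴ → 1/(ℏc)³ × (1 GeV in J)⁴ = 2.082 × 10^37 J/m³.
Result: 805 × 2.082 × 10^37 = 1.676 × 10^40 J/m³.

1.676 × 10^40 J/m³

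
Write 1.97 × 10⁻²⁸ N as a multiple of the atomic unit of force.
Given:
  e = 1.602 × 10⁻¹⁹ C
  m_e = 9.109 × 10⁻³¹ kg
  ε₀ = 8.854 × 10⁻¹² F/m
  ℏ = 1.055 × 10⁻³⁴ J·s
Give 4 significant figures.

2.397 × 10⁻²¹

atomic unit of force: F_au = E_h/a₀ = m_e²e⁶/((4πε₀)³ℏ⁴) = 8.220 × 10⁻⁸ N.
1.97 × 10⁻²⁸ / 8.220 × 10⁻⁸ = 2.397 × 10⁻²¹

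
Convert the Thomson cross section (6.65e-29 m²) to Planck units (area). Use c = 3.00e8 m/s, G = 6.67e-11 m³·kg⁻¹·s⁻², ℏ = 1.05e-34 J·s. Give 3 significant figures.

Planck area: A_P = ℏG/c³ = 2.59e-70 m².
6.65e-29 / 2.59e-70 = 2.56e41

2.56e41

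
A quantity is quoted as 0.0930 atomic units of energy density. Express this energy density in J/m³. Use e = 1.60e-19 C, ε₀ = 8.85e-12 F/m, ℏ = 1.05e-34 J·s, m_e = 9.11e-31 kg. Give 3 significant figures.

One atomic unit of energy density: u_au = E_h/a₀³ = m_e⁴e¹⁰/((4πε₀)⁵ℏ⁸) = 3.01e13 J/m³.
0.0930 × 3.01e13 J/m³ = 2.80e12 J/m³

2.80e12 J/m³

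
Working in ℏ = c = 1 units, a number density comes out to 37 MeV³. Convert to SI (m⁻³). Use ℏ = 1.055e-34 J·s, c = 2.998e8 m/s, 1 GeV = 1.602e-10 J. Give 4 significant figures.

4.808e39 m⁻³

Number density is [L]⁻³ = [E]³/(ℏc)³.
1 GeV³ → 1/(ℏc)³ × (1 GeV in J)³ = 1.299e47 m⁻³.
Convert the energy scale: 37 MeV³ = 3.70e-8 GeV³.
Result: 3.70e-8 × 1.299e47 = 4.808e39 m⁻³.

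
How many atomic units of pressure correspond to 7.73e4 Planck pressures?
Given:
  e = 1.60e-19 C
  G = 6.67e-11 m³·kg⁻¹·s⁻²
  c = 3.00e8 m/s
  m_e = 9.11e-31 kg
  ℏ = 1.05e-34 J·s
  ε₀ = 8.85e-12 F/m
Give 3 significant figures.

Planck pressure: p_P = c⁷/(ℏG²) = 4.68e113 Pa
atomic unit of pressure: P_au = E_h/a₀³ = m_e⁴e¹⁰/((4πε₀)⁵ℏ⁸) = 3.01e13 Pa
7.73e4 × 4.68e113 / 3.01e13 = 1.20e105

1.20e105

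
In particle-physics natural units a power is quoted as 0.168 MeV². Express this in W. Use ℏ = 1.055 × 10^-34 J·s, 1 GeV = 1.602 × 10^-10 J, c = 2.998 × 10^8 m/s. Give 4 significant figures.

4.087 × 10^7 W

Power is [E]/[T] = [E]²/ℏ.
1 GeV² → 1/ℏ × (1 GeV in J)² = 2.433 × 10^14 W.
Convert the energy scale: 0.168 MeV² = 1.68 × 10^-7 GeV².
Result: 1.68 × 10^-7 × 2.433 × 10^14 = 4.087 × 10^7 W.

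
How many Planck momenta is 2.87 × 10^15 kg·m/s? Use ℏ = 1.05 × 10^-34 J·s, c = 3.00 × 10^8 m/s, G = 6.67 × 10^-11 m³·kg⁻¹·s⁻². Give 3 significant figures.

4.40 × 10^14

Planck momentum: p_P = √(ℏc³/G) = 6.52 kg·m/s.
2.87 × 10^15 / 6.52 = 4.40 × 10^14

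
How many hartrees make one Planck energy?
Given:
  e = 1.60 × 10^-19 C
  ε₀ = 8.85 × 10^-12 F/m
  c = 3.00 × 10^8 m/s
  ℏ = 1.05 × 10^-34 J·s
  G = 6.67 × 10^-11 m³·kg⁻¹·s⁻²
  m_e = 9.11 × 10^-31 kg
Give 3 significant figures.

4.47 × 10^26

Planck energy: E_P = √(ℏc⁵/G) = 1.96 × 10^9 J
hartree: E_h = m_e e⁴/(4πε₀ℏ)² = 4.38 × 10^-18 J
ratio = 1.96 × 10^9 / 4.38 × 10^-18 = 4.47 × 10^26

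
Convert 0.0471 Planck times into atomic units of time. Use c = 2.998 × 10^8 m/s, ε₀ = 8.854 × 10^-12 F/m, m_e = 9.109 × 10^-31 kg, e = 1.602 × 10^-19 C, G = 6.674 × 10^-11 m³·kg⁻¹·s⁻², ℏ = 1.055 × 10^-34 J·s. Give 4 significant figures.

1.048 × 10^-28

Planck time: t_P = √(ℏG/c⁵) = 5.392 × 10^-44 s
atomic unit of time: τ_au = (4πε₀)²ℏ³/(m_e e⁴) = 2.423 × 10^-17 s
0.0471 × 5.392 × 10^-44 / 2.423 × 10^-17 = 1.048 × 10^-28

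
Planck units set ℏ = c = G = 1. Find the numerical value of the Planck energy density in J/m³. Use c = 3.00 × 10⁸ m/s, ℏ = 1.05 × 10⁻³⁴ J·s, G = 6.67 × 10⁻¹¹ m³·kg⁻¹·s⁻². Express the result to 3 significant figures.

The unique combination of the constants set to 1 with dimensions of energy density is u_P = c⁷/(ℏG²).
  = 2.19 × 10⁵⁹ / 4.67 × 10⁻⁵⁵
  = 4.68 × 10¹¹³ J/m³

4.68 × 10¹¹³ J/m³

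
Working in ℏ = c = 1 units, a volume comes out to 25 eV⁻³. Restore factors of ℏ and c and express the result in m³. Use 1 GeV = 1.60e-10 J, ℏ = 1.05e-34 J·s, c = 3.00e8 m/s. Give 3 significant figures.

Volume is [L]³ = [E]⁻³·(ℏc)³.
1 GeV⁻³ → (ℏc)³ × (1 GeV in J)⁻³ = 7.63e-48 m³.
Convert the energy scale: 25 eV⁻³ = 2.50e28 GeV⁻³.
Result: 2.50e28 × 7.63e-48 = 1.91e-19 m³.

1.91e-19 m³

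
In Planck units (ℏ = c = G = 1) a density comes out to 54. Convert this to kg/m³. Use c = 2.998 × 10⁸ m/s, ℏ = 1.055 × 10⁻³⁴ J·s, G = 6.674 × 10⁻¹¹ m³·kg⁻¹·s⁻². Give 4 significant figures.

One Planck density: ρ_P = c⁵/(ℏG²) = 5.154 × 10⁹⁶ kg/m³.
54 × 5.154 × 10⁹⁶ kg/m³ = 2.783 × 10⁹⁸ kg/m³

2.783 × 10⁹⁸ kg/m³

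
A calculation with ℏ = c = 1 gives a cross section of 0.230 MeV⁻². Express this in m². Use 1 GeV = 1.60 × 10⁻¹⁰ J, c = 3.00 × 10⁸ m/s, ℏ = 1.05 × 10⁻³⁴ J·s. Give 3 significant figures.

Area is [L]² = [E]⁻²·(ℏc)²; restore (ℏc)².
1 GeV⁻² → (ℏc)² × (1 GeV in J)⁻² = 3.88 × 10⁻³² m².
Convert the energy scale: 0.230 MeV⁻² = 2.30 × 10⁵ GeV⁻².
Result: 2.30 × 10⁵ × 3.88 × 10⁻³² = 8.91 × 10⁻²⁷ m².

8.91 × 10⁻²⁷ m²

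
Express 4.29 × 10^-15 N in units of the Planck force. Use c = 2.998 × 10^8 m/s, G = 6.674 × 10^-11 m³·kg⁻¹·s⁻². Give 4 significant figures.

3.544 × 10^-59

Planck force: F_P = c⁴/G = 1.210 × 10^44 N.
4.29 × 10^-15 / 1.210 × 10^44 = 3.544 × 10^-59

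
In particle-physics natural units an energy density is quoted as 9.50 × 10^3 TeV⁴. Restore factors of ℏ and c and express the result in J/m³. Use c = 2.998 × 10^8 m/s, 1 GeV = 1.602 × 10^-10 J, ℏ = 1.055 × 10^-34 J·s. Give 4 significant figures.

[E]/[L]³ = [E]⁴/(ℏc)³; restore (ℏc)⁻³.
1 GeV⁴ → 1/(ℏc)³ × (1 GeV in J)⁴ = 2.082 × 10^37 J/m³.
Convert the energy scale: 9.50 × 10^3 TeV⁴ = 9.50 × 10^15 GeV⁴.
Result: 9.50 × 10^15 × 2.082 × 10^37 = 1.978 × 10^53 J/m³.

1.978 × 10^53 J/m³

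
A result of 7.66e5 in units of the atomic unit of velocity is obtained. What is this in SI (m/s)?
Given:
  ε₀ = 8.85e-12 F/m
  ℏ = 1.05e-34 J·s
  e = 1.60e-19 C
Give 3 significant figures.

One atomic unit of velocity: v_au = e²/(4πε₀ℏ) = 2.19e6 m/s.
7.66e5 × 2.19e6 m/s = 1.68e12 m/s

1.68e12 m/s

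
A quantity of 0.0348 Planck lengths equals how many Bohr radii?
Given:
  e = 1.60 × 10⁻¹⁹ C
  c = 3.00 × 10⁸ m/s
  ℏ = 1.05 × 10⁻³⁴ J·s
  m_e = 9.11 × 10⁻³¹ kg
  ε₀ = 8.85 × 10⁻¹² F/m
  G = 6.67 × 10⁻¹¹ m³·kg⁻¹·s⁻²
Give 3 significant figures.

1.07 × 10⁻²⁶

Planck length: ℓ_P = √(ℏG/c³) = 1.61 × 10⁻³⁵ m
Bohr radius: a₀ = 4πε₀ℏ²/(m_e e²) = 5.26 × 10⁻¹¹ m
0.0348 × 1.61 × 10⁻³⁵ / 5.26 × 10⁻¹¹ = 1.07 × 10⁻²⁶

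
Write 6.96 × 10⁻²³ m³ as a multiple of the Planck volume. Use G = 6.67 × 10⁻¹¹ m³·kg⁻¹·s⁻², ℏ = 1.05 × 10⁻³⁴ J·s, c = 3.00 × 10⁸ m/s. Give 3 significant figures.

1.67 × 10⁸²

Planck volume: V_P = (ℏG/c³)^(3/2) = 4.18 × 10⁻¹⁰⁵ m³.
6.96 × 10⁻²³ / 4.18 × 10⁻¹⁰⁵ = 1.67 × 10⁸²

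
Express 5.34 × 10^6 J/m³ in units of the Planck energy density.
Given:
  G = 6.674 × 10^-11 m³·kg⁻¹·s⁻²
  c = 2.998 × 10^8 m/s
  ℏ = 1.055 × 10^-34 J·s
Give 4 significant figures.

1.153 × 10^-107

Planck energy density: u_P = c⁷/(ℏG²) = 4.632 × 10^113 J/m³.
5.34 × 10^6 / 4.632 × 10^113 = 1.153 × 10^-107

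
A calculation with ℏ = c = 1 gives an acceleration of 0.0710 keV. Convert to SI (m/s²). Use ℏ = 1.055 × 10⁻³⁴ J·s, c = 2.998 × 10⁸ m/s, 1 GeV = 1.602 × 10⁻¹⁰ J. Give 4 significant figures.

3.232 × 10²⁵ m/s²

Acceleration is [L]/[T]² = c·[E]/ℏ.
1 GeV → c/ℏ × (1 GeV in J) = 4.552 × 10³² m/s².
Convert the energy scale: 0.0710 keV = 7.10 × 10⁻⁸ GeV.
Result: 7.10 × 10⁻⁸ × 4.552 × 10³² = 3.232 × 10²⁵ m/s².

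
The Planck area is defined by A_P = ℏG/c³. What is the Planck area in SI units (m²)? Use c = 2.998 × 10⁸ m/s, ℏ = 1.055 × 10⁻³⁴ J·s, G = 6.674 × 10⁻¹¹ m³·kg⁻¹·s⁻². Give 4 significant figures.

A_P = ℏG/c³
  = 7.041 × 10⁻⁴⁵ / 2.695 × 10²⁵
  = 2.613 × 10⁻⁷⁰ m²

2.613 × 10⁻⁷⁰ m²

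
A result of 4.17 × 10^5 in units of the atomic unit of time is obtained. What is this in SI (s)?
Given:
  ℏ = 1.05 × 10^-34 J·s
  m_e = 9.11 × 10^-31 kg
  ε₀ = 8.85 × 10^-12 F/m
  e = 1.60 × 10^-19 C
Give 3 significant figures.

One atomic unit of time: τ_au = (4πε₀)²ℏ³/(m_e e⁴) = 2.40 × 10^-17 s.
4.17 × 10^5 × 2.40 × 10^-17 s = 1.00 × 10^-11 s

1.00 × 10^-11 s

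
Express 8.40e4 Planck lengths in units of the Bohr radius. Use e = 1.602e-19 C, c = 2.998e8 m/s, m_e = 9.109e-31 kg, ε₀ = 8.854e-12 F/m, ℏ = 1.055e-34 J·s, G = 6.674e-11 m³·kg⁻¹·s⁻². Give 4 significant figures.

2.563e-20

Planck length: ℓ_P = √(ℏG/c³) = 1.616e-35 m
Bohr radius: a₀ = 4πε₀ℏ²/(m_e e²) = 5.297e-11 m
8.40e4 × 1.616e-35 / 5.297e-11 = 2.563e-20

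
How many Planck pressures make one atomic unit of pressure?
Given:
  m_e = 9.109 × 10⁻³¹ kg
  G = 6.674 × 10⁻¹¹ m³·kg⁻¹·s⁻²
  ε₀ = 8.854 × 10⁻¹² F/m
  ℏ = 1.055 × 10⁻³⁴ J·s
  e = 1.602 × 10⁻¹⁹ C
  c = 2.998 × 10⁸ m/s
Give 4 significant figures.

atomic unit of pressure: P_au = E_h/a₀³ = m_e⁴e¹⁰/((4πε₀)⁵ℏ⁸) = 2.929 × 10¹³ Pa
Planck pressure: p_P = c⁷/(ℏG²) = 4.632 × 10¹¹³ Pa
ratio = 2.929 × 10¹³ / 4.632 × 10¹¹³ = 6.323 × 10⁻¹⁰¹

6.323 × 10⁻¹⁰¹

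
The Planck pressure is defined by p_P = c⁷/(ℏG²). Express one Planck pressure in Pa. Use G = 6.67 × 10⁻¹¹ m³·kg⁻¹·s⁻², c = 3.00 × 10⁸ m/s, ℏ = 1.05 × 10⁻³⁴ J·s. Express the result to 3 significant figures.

p_P = c⁷/(ℏG²)
  = 2.19 × 10⁵⁹ / 4.67 × 10⁻⁵⁵
  = 4.68 × 10¹¹³ Pa

4.68 × 10¹¹³ Pa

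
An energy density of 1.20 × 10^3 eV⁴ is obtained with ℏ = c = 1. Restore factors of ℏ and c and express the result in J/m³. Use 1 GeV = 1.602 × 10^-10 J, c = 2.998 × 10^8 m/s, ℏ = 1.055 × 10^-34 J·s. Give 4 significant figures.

[E]/[L]³ = [E]⁴/(ℏc)³; restore (ℏc)⁻³.
1 GeV⁴ → 1/(ℏc)³ × (1 GeV in J)⁴ = 2.082 × 10^37 J/m³.
Convert the energy scale: 1.20 × 10^3 eV⁴ = 1.20 × 10^-33 GeV⁴.
Result: 1.20 × 10^-33 × 2.082 × 10^37 = 2.498 × 10^4 J/m³.

2.498 × 10^4 J/m³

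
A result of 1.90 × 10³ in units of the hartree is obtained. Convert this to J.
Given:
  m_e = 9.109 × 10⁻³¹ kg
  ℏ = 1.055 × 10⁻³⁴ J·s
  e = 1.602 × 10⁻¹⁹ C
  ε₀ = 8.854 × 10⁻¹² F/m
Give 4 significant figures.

8.273 × 10⁻¹⁵ J

One hartree: E_h = m_e e⁴/(4πε₀ℏ)² = 4.354 × 10⁻¹⁸ J.
1.90 × 10³ × 4.354 × 10⁻¹⁸ J = 8.273 × 10⁻¹⁵ J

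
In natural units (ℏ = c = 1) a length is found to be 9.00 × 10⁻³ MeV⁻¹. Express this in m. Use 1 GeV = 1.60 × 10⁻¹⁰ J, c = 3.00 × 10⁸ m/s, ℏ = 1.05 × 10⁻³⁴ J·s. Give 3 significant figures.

1.77 × 10⁻¹⁵ m

A length is [E]⁻¹ in ℏ=c=1; restore one factor of ℏc.
1 GeV⁻¹ → ℏc × (1 GeV in J)⁻¹ = 1.97 × 10⁻¹⁶ m.
Convert the energy scale: 9.00 × 10⁻³ MeV⁻¹ = 9 GeV⁻¹.
Result: 9 × 1.97 × 10⁻¹⁶ = 1.77 × 10⁻¹⁵ m.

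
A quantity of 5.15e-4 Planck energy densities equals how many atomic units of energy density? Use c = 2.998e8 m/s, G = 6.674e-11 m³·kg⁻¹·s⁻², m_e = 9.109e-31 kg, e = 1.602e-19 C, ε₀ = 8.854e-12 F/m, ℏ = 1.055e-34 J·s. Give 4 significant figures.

8.144e96

Planck energy density: u_P = c⁷/(ℏG²) = 4.632e113 J/m³
atomic unit of energy density: u_au = E_h/a₀³ = m_e⁴e¹⁰/((4πε₀)⁵ℏ⁸) = 2.929e13 J/m³
5.15e-4 × 4.632e113 / 2.929e13 = 8.144e96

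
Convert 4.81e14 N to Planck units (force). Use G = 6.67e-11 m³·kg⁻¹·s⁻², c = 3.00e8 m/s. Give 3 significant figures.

Planck force: F_P = c⁴/G = 1.21e44 N.
4.81e14 / 1.21e44 = 3.96e-30

3.96e-30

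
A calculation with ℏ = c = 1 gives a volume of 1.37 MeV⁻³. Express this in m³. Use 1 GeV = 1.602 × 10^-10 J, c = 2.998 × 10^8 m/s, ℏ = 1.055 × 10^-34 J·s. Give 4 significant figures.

1.054 × 10^-38 m³

Volume is [L]³ = [E]⁻³·(ℏc)³.
1 GeV⁻³ → (ℏc)³ × (1 GeV in J)⁻³ = 7.696 × 10^-48 m³.
Convert the energy scale: 1.37 MeV⁻³ = 1.37 × 10^9 GeV⁻³.
Result: 1.37 × 10^9 × 7.696 × 10^-48 = 1.054 × 10^-38 m³.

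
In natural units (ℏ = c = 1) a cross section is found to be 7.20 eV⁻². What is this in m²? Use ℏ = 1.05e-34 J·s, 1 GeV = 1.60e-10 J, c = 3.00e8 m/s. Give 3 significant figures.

Area is [L]² = [E]⁻²·(ℏc)²; restore (ℏc)².
1 GeV⁻² → (ℏc)² × (1 GeV in J)⁻² = 3.88e-32 m².
Convert the energy scale: 7.20 eV⁻² = 7.20e18 GeV⁻².
Result: 7.20e18 × 3.88e-32 = 2.79e-13 m².

2.79e-13 m²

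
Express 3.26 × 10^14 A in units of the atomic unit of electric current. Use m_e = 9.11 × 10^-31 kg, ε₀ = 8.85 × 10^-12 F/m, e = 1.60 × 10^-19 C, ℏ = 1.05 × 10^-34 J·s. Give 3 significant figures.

atomic unit of electric current: I_au = e E_h/ℏ = m_e e⁵/((4πε₀)²ℏ³) = 6.67 × 10^-3 A.
3.26 × 10^14 / 6.67 × 10^-3 = 4.89 × 10^16

4.89 × 10^16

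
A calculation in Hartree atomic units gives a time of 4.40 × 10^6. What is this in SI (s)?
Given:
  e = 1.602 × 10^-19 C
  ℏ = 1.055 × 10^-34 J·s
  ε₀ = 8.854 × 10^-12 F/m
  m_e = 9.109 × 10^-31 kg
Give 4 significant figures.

1.066 × 10^-10 s

One atomic unit of time: τ_au = (4πε₀)²ℏ³/(m_e e⁴) = 2.423 × 10^-17 s.
4.40 × 10^6 × 2.423 × 10^-17 s = 1.066 × 10^-10 s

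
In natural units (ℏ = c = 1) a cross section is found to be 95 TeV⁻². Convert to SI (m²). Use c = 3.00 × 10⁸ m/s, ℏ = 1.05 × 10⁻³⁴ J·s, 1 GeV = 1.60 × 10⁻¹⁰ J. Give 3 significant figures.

Area is [L]² = [E]⁻²·(ℏc)²; restore (ℏc)².
1 GeV⁻² → (ℏc)² × (1 GeV in J)⁻² = 3.88 × 10⁻³² m².
Convert the energy scale: 95 TeV⁻² = 9.50 × 10⁻⁵ GeV⁻².
Result: 9.50 × 10⁻⁵ × 3.88 × 10⁻³² = 3.68 × 10⁻³⁶ m².

3.68 × 10⁻³⁶ m²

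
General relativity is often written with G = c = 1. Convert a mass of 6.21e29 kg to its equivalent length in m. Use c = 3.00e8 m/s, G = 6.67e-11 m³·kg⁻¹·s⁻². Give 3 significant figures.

In G = c = 1 units mass has dimensions of length; the conversion factor is G/c².
6.21e29 kg × (G/c²) = 460 m

460 m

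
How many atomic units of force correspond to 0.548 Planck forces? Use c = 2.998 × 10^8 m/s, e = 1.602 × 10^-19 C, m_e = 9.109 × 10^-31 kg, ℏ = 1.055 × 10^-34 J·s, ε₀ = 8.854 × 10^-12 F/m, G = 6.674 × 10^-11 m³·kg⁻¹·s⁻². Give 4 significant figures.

8.070 × 10^50

Planck force: F_P = c⁴/G = 1.210 × 10^44 N
atomic unit of force: F_au = E_h/a₀ = m_e²e⁶/((4πε₀)³ℏ⁴) = 8.220 × 10^-8 N
0.548 × 1.210 × 10^44 / 8.220 × 10^-8 = 8.070 × 10^50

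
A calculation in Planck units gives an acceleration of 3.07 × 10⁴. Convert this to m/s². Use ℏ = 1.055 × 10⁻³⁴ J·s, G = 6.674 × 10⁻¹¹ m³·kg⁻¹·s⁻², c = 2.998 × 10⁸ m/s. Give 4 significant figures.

1.707 × 10⁵⁶ m/s²

One Planck acceleration: a_P = √(c⁷/(ℏG)) = 5.560 × 10⁵¹ m/s².
3.07 × 10⁴ × 5.560 × 10⁵¹ m/s² = 1.707 × 10⁵⁶ m/s²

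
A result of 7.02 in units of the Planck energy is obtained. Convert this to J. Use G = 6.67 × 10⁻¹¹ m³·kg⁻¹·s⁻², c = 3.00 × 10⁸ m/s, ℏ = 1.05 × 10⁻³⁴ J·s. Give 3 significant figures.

One Planck energy: E_P = √(ℏc⁵/G) = 1.96 × 10⁹ J.
7.02 × 1.96 × 10⁹ J = 1.37 × 10¹⁰ J

1.37 × 10¹⁰ J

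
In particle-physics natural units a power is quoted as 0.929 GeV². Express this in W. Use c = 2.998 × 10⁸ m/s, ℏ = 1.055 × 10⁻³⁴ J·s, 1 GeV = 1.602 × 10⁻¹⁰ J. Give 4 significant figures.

2.260 × 10¹⁴ W

Power is [E]/[T] = [E]²/ℏ.
1 GeV² → 1/ℏ × (1 GeV in J)² = 2.433 × 10¹⁴ W.
Result: 0.929 × 2.433 × 10¹⁴ = 2.260 × 10¹⁴ W.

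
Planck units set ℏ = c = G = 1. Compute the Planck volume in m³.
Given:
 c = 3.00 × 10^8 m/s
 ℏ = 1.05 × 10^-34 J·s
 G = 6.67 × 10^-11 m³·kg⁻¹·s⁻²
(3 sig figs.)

4.18 × 10^-105 m³

The unique combination of the constants set to 1 with dimensions of volume is V_P = (ℏG/c³)^(3/2).
  = √(1.75 × 10^-209)
  = 4.18 × 10^-105 m³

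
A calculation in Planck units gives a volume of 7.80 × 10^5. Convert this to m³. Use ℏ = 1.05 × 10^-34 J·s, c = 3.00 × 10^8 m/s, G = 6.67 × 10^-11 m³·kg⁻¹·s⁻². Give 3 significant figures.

One Planck volume: V_P = (ℏG/c³)^(3/2) = 4.18 × 10^-105 m³.
7.80 × 10^5 × 4.18 × 10^-105 m³ = 3.26 × 10^-99 m³

3.26 × 10^-99 m³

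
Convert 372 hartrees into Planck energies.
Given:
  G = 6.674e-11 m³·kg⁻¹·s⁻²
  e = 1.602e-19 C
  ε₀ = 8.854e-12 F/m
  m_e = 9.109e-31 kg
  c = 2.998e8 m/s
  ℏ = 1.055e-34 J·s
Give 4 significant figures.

8.278e-25

hartree: E_h = m_e e⁴/(4πε₀ℏ)² = 4.354e-18 J
Planck energy: E_P = √(ℏc⁵/G) = 1.957e9 J
372 × 4.354e-18 / 1.957e9 = 8.278e-25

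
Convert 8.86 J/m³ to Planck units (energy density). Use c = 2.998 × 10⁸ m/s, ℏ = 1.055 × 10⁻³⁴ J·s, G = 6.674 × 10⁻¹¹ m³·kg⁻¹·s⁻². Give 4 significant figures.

Planck energy density: u_P = c⁷/(ℏG²) = 4.632 × 10¹¹³ J/m³.
8.86 / 4.632 × 10¹¹³ = 1.913 × 10⁻¹¹³

1.913 × 10⁻¹¹³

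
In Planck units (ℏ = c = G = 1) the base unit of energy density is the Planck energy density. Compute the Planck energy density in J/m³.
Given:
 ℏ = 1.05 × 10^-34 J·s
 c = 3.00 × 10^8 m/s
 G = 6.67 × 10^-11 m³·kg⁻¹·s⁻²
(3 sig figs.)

u_P = c⁷/(ℏG²)
  = 2.19 × 10^59 / 4.67 × 10^-55
  = 4.68 × 10^113 J/m³

4.68 × 10^113 J/m³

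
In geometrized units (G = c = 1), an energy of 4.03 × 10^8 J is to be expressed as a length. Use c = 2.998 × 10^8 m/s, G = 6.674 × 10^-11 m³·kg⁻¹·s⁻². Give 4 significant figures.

3.329 × 10^-36 m

Energy → length via G/c⁴.
4.03 × 10^8 J × (G/c⁴) = 3.329 × 10^-36 m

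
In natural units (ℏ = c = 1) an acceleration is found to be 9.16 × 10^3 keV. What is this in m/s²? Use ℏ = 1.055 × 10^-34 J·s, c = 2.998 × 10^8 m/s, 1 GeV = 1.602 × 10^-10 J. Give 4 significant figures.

Acceleration is [L]/[T]² = c·[E]/ℏ.
1 GeV → c/ℏ × (1 GeV in J) = 4.552 × 10^32 m/s².
Convert the energy scale: 9.16 × 10^3 keV = 9.16 × 10^-3 GeV.
Result: 9.16 × 10^-3 × 4.552 × 10^32 = 4.170 × 10^30 m/s².

4.170 × 10^30 m/s²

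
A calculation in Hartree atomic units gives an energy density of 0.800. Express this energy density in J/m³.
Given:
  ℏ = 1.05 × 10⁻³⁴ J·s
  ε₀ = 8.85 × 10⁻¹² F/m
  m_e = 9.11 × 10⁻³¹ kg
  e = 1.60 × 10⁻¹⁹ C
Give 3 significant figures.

2.41 × 10¹³ J/m³

One atomic unit of energy density: u_au = E_h/a₀³ = m_e⁴e¹⁰/((4πε₀)⁵ℏ⁸) = 3.01 × 10¹³ J/m³.
0.800 × 3.01 × 10¹³ J/m³ = 2.41 × 10¹³ J/m³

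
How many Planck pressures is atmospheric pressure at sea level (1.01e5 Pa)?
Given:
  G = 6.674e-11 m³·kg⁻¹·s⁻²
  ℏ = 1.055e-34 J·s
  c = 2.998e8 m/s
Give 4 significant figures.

2.180e-109

Planck pressure: p_P = c⁷/(ℏG²) = 4.632e113 Pa.
1.01e5 / 4.632e113 = 2.180e-109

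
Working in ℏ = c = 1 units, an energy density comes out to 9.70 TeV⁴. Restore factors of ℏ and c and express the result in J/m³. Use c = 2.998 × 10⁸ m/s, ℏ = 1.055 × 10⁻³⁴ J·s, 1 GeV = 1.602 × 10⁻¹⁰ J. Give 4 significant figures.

[E]/[L]³ = [E]⁴/(ℏc)³; restore (ℏc)⁻³.
1 GeV⁴ → 1/(ℏc)³ × (1 GeV in J)⁴ = 2.082 × 10³⁷ J/m³.
Convert the energy scale: 9.70 TeV⁴ = 9.70 × 10¹² GeV⁴.
Result: 9.70 × 10¹² × 2.082 × 10³⁷ = 2.019 × 10⁵⁰ J/m³.

2.019 × 10⁵⁰ J/m³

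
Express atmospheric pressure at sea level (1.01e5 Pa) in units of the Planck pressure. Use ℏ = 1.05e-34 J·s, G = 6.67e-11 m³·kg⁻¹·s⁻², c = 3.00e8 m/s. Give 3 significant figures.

Planck pressure: p_P = c⁷/(ℏG²) = 4.68e113 Pa.
1.01e5 / 4.68e113 = 2.16e-109

2.16e-109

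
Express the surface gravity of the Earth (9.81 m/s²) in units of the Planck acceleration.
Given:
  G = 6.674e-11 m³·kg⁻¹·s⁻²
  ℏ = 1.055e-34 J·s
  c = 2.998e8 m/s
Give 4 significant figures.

1.764e-51

Planck acceleration: a_P = √(c⁷/(ℏG)) = 5.560e51 m/s².
9.81 / 5.560e51 = 1.764e-51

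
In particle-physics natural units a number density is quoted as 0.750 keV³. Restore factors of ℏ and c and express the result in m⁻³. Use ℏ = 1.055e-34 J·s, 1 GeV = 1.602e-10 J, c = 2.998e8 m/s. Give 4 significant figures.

Number density is [L]⁻³ = [E]³/(ℏc)³.
1 GeV³ → 1/(ℏc)³ × (1 GeV in J)³ = 1.299e47 m⁻³.
Convert the energy scale: 0.750 keV³ = 7.50e-19 GeV³.
Result: 7.50e-19 × 1.299e47 = 9.745e28 m⁻³.

9.745e28 m⁻³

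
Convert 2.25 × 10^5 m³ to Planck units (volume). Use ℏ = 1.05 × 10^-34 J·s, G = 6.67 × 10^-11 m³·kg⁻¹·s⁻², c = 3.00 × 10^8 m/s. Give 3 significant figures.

Planck volume: V_P = (ℏG/c³)^(3/2) = 4.18 × 10^-105 m³.
2.25 × 10^5 / 4.18 × 10^-105 = 5.39 × 10^109

5.39 × 10^109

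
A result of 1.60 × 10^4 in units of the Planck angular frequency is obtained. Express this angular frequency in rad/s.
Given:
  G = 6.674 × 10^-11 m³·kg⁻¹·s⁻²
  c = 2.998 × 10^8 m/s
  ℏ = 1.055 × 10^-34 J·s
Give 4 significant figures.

One Planck angular frequency: ω_P = √(c⁵/(ℏG)) = 1.855 × 10^43 rad/s.
1.60 × 10^4 × 1.855 × 10^43 rad/s = 2.967 × 10^47 rad/s

2.967 × 10^47 rad/s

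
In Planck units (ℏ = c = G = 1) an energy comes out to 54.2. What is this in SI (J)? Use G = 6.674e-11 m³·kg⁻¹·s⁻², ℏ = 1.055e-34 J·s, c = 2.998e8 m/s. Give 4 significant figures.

1.061e11 J

One Planck energy: E_P = √(ℏc⁵/G) = 1.957e9 J.
54.2 × 1.957e9 J = 1.061e11 J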